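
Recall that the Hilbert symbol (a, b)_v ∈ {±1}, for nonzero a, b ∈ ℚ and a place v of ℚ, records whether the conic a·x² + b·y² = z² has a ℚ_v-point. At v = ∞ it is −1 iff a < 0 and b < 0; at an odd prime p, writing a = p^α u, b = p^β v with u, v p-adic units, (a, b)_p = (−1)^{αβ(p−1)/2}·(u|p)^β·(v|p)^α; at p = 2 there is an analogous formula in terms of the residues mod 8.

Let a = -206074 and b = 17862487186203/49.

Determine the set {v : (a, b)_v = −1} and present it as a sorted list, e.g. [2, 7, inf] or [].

[11, 19]

Mod squares: a ≡ -206074, b ≡ 667. Check v ∈ {∞, 2, 3, 7, 11, 17, 19, 23, 29}.
v=29: a=29^1·(≡28), b=29^3·(≡9) mod 29; (28|29)=+1, (9|29)=+1; (−1)^{1·3·14}·(+1)^3·(+1)^1 = +1.
v=3: a=3^0·(≡2), b=3^6·(≡1) mod 3; (2|3)=-1, (1|3)=+1; (−1)^{0·6·1}·(-1)^6·(+1)^0 = +1.
v=2: v_2(a)=1, v_2(b)=0; units ≡ 3, 3 (mod 8); ε·ε+αω+βω = 1·1+1·1+0·1 ≡ 0  ⇒  (a,b)_2 = +1.
v=∞: -206074 < 0 and 667 > 0  ⇒  (a,b)_∞ = +1.
v=23: a=23^0·(≡6), b=23^1·(≡8) mod 23; (6|23)=+1, (8|23)=+1; (−1)^{0·1·11}·(+1)^1·(+1)^0 = +1.
v=7: a=7^0·(≡6), b=7^-2·(≡2) mod 7; (6|7)=-1, (2|7)=+1; (−1)^{0·-2·3}·(-1)^-2·(+1)^0 = +1.
v=19: a=19^1·(≡3), b=19^2·(≡10) mod 19; (3|19)=-1, (10|19)=-1; (−1)^{1·2·9}·(-1)^2·(-1)^1 = -1.
v=11: a=11^1·(≡10), b=11^2·(≡2) mod 11; (10|11)=-1, (2|11)=-1; (−1)^{1·2·5}·(-1)^2·(-1)^1 = -1.
v=17: a=17^1·(≡16), b=17^0·(≡1) mod 17; (16|17)=+1, (1|17)=+1; (−1)^{1·0·8}·(+1)^0·(+1)^1 = +1.
|Ram(-206074, 667)| = 2, even; anisotropic at {11, 19}.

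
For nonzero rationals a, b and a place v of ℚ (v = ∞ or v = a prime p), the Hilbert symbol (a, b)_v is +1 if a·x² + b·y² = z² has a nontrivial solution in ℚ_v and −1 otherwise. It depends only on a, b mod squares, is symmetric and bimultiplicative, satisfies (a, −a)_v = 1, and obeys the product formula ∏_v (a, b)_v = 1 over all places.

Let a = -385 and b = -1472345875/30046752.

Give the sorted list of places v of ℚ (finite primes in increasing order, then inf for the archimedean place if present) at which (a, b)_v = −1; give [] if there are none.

[5, 7, 13, inf]

Mod squares: a ≡ -385, b ≡ -1430. Check v ∈ {∞, 2, 3, 5, 7, 11, 13, 17, 19, 41}.
v=11: a=11^1·(≡9), b=11^1·(≡8) mod 11; (9|11)=+1, (8|11)=-1; (−1)^{1·1·5}·(+1)^1·(-1)^1 = +1.
v=∞: -385 < 0 and -1430 < 0  ⇒  (a,b)_∞ = -1.
v=13: a=13^0·(≡5), b=13^1·(≡2) mod 13; (5|13)=-1, (2|13)=-1; (−1)^{0·1·6}·(-1)^1·(-1)^0 = -1.
v=19: a=19^0·(≡14), b=19^-2·(≡14) mod 19; (14|19)=-1, (14|19)=-1; (−1)^{0·-2·9}·(-1)^-2·(-1)^0 = +1.
v=41: a=41^0·(≡25), b=41^2·(≡20) mod 41; (25|41)=+1, (20|41)=+1; (−1)^{0·2·20}·(+1)^2·(+1)^0 = +1.
v=5: a=5^1·(≡3), b=5^3·(≡4) mod 5; (3|5)=-1, (4|5)=+1; (−1)^{1·3·2}·(-1)^3·(+1)^1 = -1.
v=7: a=7^1·(≡1), b=7^2·(≡3) mod 7; (1|7)=+1, (3|7)=-1; (−1)^{1·2·3}·(+1)^2·(-1)^1 = -1.
v=2: v_2(a)=0, v_2(b)=-5; units ≡ 7, 5 (mod 8); ε·ε+αω+βω = 1·0+0·1+-5·0 ≡ 0  ⇒  (a,b)_2 = +1.
v=3: a=3^0·(≡2), b=3^-2·(≡1) mod 3; (2|3)=-1, (1|3)=+1; (−1)^{0·-2·1}·(-1)^-2·(+1)^0 = +1.
v=17: a=17^0·(≡6), b=17^-2·(≡8) mod 17; (6|17)=-1, (8|17)=+1; (−1)^{0·-2·8}·(-1)^-2·(+1)^0 = +1.
|Ram(-385, -1430)| = 4, even; anisotropic at {5, 7, 13, ∞}.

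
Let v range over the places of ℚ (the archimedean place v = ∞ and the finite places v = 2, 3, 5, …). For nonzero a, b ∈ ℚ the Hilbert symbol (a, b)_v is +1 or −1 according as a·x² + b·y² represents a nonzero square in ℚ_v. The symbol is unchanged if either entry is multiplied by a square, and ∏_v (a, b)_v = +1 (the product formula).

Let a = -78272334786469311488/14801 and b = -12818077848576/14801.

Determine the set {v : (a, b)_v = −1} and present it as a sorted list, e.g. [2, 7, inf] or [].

[2, 7, 13, 37, 41, inf]

(a, b) ≡ (-175357, -25814789) mod (ℚ^×)²; places V = {2, 3, 7, 11, 13, 17, 19, 37, 41, 47, ∞}.
(a,b)_41: α=-1, u≡24; β=-1, v≡37 (mod 41); (24|41)=-1, (37|41)=+1; sign (−1)^0·-1^-1·+1^-1 = -1.
(a,b)_∞: sgn(-175357)=−, sgn(-25814789)=−, so -1.
(a,b)_3: α=0, u≡2; β=2, v≡1 (mod 3); (2|3)=-1, (1|3)=+1; sign (−1)^0·-1^2·+1^0 = +1.
(a,b)_37: α=2, u≡5; β=1, v≡12 (mod 37); (5|37)=-1, (12|37)=+1; sign (−1)^0·-1^1·+1^2 = -1.
(a,b)_19: α=-2, u≡13; β=-2, v≡1 (mod 19); (13|19)=-1, (1|19)=+1; sign (−1)^0·-1^-2·+1^-2 = +1.
(a,b)_2: α=10, β=10; u≡3, v≡3 (mod 8); ε(u)ε(v)=1·1, αω(v)=10·1, βω(u)=10·1; sum ≡ 1  ⇒  -1.
(a,b)_13: α=3, u≡5; β=1, v≡10 (mod 13); (5|13)=-1, (10|13)=+1; sign (−1)^0·-1^1·+1^3 = -1.
(a,b)_11: α=2, u≡4; β=1, v≡7 (mod 11); (4|11)=+1, (7|11)=-1; sign (−1)^0·+1^1·-1^2 = +1.
(a,b)_7: α=1, u≡1; β=1, v≡2 (mod 7); (1|7)=+1, (2|7)=+1; sign (−1)^1·+1^1·+1^1 = -1.
(a,b)_17: α=2, u≡1; β=1, v≡2 (mod 17); (1|17)=+1, (2|17)=+1; sign (−1)^0·+1^1·+1^2 = +1.
(a,b)_47: α=3, u≡38; β=2, v≡17 (mod 47); (38|47)=-1, (17|47)=+1; sign (−1)^0·-1^2·+1^3 = +1.
(-175357, -25814789 / ℚ) ramifies at {2, 7, 13, 37, 41, ∞}: a division algebra.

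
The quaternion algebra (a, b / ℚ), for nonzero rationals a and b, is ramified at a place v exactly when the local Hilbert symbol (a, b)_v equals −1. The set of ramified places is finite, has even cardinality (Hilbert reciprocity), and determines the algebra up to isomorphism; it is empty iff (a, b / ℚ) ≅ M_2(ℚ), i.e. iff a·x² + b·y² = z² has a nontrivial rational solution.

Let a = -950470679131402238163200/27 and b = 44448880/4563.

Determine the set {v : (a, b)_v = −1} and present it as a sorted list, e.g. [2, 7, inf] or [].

[3, 7]

(a, b) ≡ (-1716099, 170085) mod (ℚ^×)²; places V = {2, 3, 5, 7, 11, 13, 17, 19, 23, 29, ∞}.
(a,b)_3: α=-3, u≡1; β=-3, v≡1 (mod 3); (1|3)=+1, (1|3)=+1; sign (−1)^1·+1^-3·+1^-3 = -1.
(a,b)_29: α=4, u≡25; β=1, v≡7 (mod 29); (25|29)=+1, (7|29)=+1; sign (−1)^0·+1^1·+1^4 = +1.
(a,b)_23: α=3, u≡15; β=1, v≡6 (mod 23); (15|23)=-1, (6|23)=+1; sign (−1)^1·-1^1·+1^3 = +1.
(a,b)_7: α=5, u≡2; β=2, v≡3 (mod 7); (2|7)=+1, (3|7)=-1; sign (−1)^0·+1^2·-1^5 = -1.
(a,b)_5: α=2, u≡1; β=1, v≡2 (mod 5); (1|5)=+1, (2|5)=-1; sign (−1)^0·+1^1·-1^2 = +1.
(a,b)_19: α=1, u≡11; β=0, v≡11 (mod 19); (11|19)=+1, (11|19)=+1; sign (−1)^0·+1^0·+1^1 = +1.
(a,b)_11: α=1, u≡1; β=0, v≡4 (mod 11); (1|11)=+1, (4|11)=+1; sign (−1)^0·+1^0·+1^1 = +1.
(a,b)_2: α=8, β=4; u≡5, v≡5 (mod 8); ε(u)ε(v)=0·0, αω(v)=8·1, βω(u)=4·1; sum ≡ 0  ⇒  +1.
(a,b)_17: α=3, u≡4; β=1, v≡13 (mod 17); (4|17)=+1, (13|17)=+1; sign (−1)^0·+1^1·+1^3 = +1.
(a,b)_∞: sgn(-1716099)=−, sgn(170085)=+, so +1.
(a,b)_13: α=0, u≡11; β=-2, v≡8 (mod 13); (11|13)=-1, (8|13)=-1; sign (−1)^0·-1^-2·-1^0 = +1.
|Ram(-1716099, 170085)| = 2, even; anisotropic at {3, 7}.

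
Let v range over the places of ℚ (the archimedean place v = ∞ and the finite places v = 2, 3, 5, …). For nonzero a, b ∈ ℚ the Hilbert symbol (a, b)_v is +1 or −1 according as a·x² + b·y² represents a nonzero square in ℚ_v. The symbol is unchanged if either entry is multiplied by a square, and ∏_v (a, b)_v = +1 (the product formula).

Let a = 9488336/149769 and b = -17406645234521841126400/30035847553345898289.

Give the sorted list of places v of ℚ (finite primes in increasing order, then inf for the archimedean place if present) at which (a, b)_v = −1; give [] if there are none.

Mod squares: a ≡ 29, b ≡ -19. Check v ∈ {∞, 2, 3, 5, 11, 13, 19, 23, 29, 37, 43}.
v=29: a=29^1·(≡25), b=29^4·(≡10) mod 29; (25|29)=+1, (10|29)=-1; (−1)^{1·4·14}·(+1)^4·(-1)^1 = -1.
v=19: a=19^0·(≡14), b=19^1·(≡14) mod 19; (14|19)=-1, (14|19)=-1; (−1)^{0·1·9}·(-1)^1·(-1)^0 = -1.
v=∞: 29 > 0 and -19 < 0  ⇒  (a,b)_∞ = +1.
v=11: a=11^2·(≡2), b=11^6·(≡1) mod 11; (2|11)=-1, (1|11)=+1; (−1)^{2·6·5}·(-1)^6·(+1)^2 = +1.
v=23: a=23^0·(≡12), b=23^-2·(≡16) mod 23; (12|23)=+1, (16|23)=+1; (−1)^{0·-2·11}·(+1)^-2·(+1)^0 = +1.
v=37: a=37^0·(≡29), b=37^-2·(≡18) mod 37; (29|37)=-1, (18|37)=-1; (−1)^{0·-2·18}·(-1)^-2·(-1)^0 = +1.
v=43: a=43^-2·(≡26), b=43^-6·(≡40) mod 43; (26|43)=-1, (40|43)=+1; (−1)^{-2·-6·21}·(-1)^-6·(+1)^-2 = +1.
v=13: a=13^2·(≡4), b=13^4·(≡11) mod 13; (4|13)=+1, (11|13)=-1; (−1)^{2·4·6}·(+1)^4·(-1)^2 = +1.
v=3: a=3^-4·(≡2), b=3^-8·(≡2) mod 3; (2|3)=-1, (2|3)=-1; (−1)^{-4·-8·1}·(-1)^-8·(-1)^-4 = +1.
v=5: a=5^0·(≡4), b=5^2·(≡1) mod 5; (4|5)=+1, (1|5)=+1; (−1)^{0·2·2}·(+1)^2·(+1)^0 = +1.
v=2: v_2(a)=4, v_2(b)=10; units ≡ 5, 5 (mod 8); ε·ε+αω+βω = 0·0+4·1+10·1 ≡ 0  ⇒  (a,b)_2 = +1.
(29, -19 / ℚ) ramifies at {19, 29}: a division algebra.

[19, 29]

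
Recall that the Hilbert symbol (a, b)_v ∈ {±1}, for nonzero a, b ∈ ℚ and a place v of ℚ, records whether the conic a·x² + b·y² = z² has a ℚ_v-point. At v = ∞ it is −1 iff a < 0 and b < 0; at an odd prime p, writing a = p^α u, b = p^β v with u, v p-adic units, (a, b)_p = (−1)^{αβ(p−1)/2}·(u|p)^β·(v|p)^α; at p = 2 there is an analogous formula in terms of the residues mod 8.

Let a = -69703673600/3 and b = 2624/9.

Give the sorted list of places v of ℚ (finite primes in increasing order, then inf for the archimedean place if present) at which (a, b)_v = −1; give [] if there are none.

[3, 11, 19, 41]

(a, b) ≡ (-19437, 41) mod (ℚ^×)²; places V = {2, 3, 5, 11, 19, 31, 41, ∞}.
(a,b)_11: α=1, u≡3; β=0, v≡8 (mod 11); (3|11)=+1, (8|11)=-1; sign (−1)^0·+1^0·-1^1 = -1.
(a,b)_19: α=1, u≡10; β=0, v≡15 (mod 19); (10|19)=-1, (15|19)=-1; sign (−1)^0·-1^0·-1^1 = -1.
(a,b)_5: α=2, u≡2; β=0, v≡1 (mod 5); (2|5)=-1, (1|5)=+1; sign (−1)^0·-1^0·+1^2 = +1.
(a,b)_∞: sgn(-19437)=−, sgn(41)=+, so +1.
(a,b)_31: α=1, u≡3; β=0, v≡16 (mod 31); (3|31)=-1, (16|31)=+1; sign (−1)^0·-1^0·+1^1 = +1.
(a,b)_41: α=2, u≡26; β=1, v≡39 (mod 41); (26|41)=-1, (39|41)=+1; sign (−1)^0·-1^1·+1^2 = -1.
(a,b)_3: α=-1, u≡1; β=-2, v≡2 (mod 3); (1|3)=+1, (2|3)=-1; sign (−1)^0·+1^-2·-1^-1 = -1.
(a,b)_2: α=8, β=6; u≡3, v≡1 (mod 8); ε(u)ε(v)=1·0, αω(v)=8·0, βω(u)=6·1; sum ≡ 0  ⇒  +1.
(-19437, 41 / ℚ) ramifies at {3, 11, 19, 41}: a division algebra.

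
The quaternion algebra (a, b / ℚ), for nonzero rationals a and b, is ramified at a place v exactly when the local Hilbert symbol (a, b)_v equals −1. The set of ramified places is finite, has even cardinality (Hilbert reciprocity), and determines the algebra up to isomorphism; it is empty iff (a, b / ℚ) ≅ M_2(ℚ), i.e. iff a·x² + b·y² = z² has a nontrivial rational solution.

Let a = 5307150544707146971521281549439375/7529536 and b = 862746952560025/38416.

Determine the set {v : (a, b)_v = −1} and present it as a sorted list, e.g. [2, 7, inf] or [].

Mod squares: a ≡ 1588463, b ≡ 35910383041. Check v ∈ {∞, 2, 3, 5, 7, 13, 17, 31, 37, 41, 43, 47, 53}.
v=47: a=47^2·(≡28), b=47^1·(≡29) mod 47; (28|47)=+1, (29|47)=-1; (−1)^{2·1·23}·(+1)^1·(-1)^2 = +1.
v=13: a=13^0·(≡6), b=13^1·(≡8) mod 13; (6|13)=-1, (8|13)=-1; (−1)^{0·1·6}·(-1)^1·(-1)^0 = -1.
v=53: a=53^3·(≡48), b=53^1·(≡14) mod 53; (48|53)=-1, (14|53)=-1; (−1)^{3·1·26}·(-1)^1·(-1)^3 = +1.
v=31: a=31^2·(≡17), b=31^2·(≡15) mod 31; (17|31)=-1, (15|31)=-1; (−1)^{2·2·15}·(-1)^2·(-1)^2 = +1.
v=2: v_2(a)=-6, v_2(b)=-4; units ≡ 7, 1 (mod 8); ε·ε+αω+βω = 1·0+-6·0+-4·0 ≡ 0  ⇒  (a,b)_2 = +1.
v=37: a=37^2·(≡33), b=37^1·(≡17) mod 37; (33|37)=+1, (17|37)=-1; (−1)^{2·1·18}·(+1)^1·(-1)^2 = +1.
v=3: a=3^6·(≡2), b=3^0·(≡1) mod 3; (2|3)=-1, (1|3)=+1; (−1)^{6·0·1}·(-1)^0·(+1)^6 = +1.
v=5: a=5^4·(≡3), b=5^2·(≡1) mod 5; (3|5)=-1, (1|5)=+1; (−1)^{4·2·2}·(-1)^2·(+1)^4 = +1.
v=43: a=43^3·(≡9), b=43^1·(≡26) mod 43; (9|43)=+1, (26|43)=-1; (−1)^{3·1·21}·(+1)^1·(-1)^3 = +1.
v=41: a=41^3·(≡10), b=41^1·(≡9) mod 41; (10|41)=+1, (9|41)=+1; (−1)^{3·1·20}·(+1)^1·(+1)^3 = +1.
v=17: a=17^3·(≡3), b=17^1·(≡4) mod 17; (3|17)=-1, (4|17)=+1; (−1)^{3·1·8}·(-1)^1·(+1)^3 = -1.
v=7: a=7^-6·(≡1), b=7^-4·(≡4) mod 7; (1|7)=+1, (4|7)=+1; (−1)^{-6·-4·3}·(+1)^-4·(+1)^-6 = +1.
v=∞: 1588463 > 0 and 35910383041 > 0  ⇒  (a,b)_∞ = +1.
Ram(1588463, 35910383041) = {13, 17}; no ℚ_13-point on the conic.

[13, 17]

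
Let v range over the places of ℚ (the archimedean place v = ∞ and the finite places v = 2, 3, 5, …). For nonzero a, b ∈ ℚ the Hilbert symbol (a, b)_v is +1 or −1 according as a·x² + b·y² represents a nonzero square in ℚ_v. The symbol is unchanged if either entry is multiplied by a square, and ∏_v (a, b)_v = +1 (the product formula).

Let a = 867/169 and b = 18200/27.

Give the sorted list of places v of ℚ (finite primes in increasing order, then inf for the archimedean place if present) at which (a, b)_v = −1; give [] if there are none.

(a, b) ≡ (3, 546) mod (ℚ^×)²; places V = {2, 3, 5, 7, 13, 17, ∞}.
(a,b)_7: α=0, u≡6; β=1, v≡4 (mod 7); (6|7)=-1, (4|7)=+1; sign (−1)^0·-1^1·+1^0 = -1.
(a,b)_3: α=1, u≡1; β=-3, v≡2 (mod 3); (1|3)=+1, (2|3)=-1; sign (−1)^1·+1^-3·-1^1 = +1.
(a,b)_2: α=0, β=3; u≡3, v≡1 (mod 8); ε(u)ε(v)=1·0, αω(v)=0·0, βω(u)=3·1; sum ≡ 1  ⇒  -1.
(a,b)_∞: sgn(3)=+, sgn(546)=+, so +1.
(a,b)_13: α=-2, u≡9; β=1, v≡9 (mod 13); (9|13)=+1, (9|13)=+1; sign (−1)^0·+1^1·+1^-2 = +1.
(a,b)_17: α=2, u≡14; β=0, v≡1 (mod 17); (14|17)=-1, (1|17)=+1; sign (−1)^0·-1^0·+1^2 = +1.
(a,b)_5: α=0, u≡3; β=2, v≡4 (mod 5); (3|5)=-1, (4|5)=+1; sign (−1)^0·-1^2·+1^0 = +1.
|Ram(3, 546)| = 2, even; anisotropic at {2, 7}.

[2, 7]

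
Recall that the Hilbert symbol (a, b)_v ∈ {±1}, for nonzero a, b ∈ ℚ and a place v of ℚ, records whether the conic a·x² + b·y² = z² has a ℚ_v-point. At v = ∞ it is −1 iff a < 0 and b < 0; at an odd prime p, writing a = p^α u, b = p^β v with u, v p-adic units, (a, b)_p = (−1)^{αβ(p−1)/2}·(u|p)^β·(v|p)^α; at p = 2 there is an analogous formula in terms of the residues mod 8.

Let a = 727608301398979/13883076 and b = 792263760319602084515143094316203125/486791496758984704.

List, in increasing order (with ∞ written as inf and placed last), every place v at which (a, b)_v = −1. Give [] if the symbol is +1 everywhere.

Mod squares: a ≡ 3451, b ≡ 13. Check v ∈ {∞, 2, 3, 5, 7, 11, 13, 17, 19, 23, 29}.
v=5: a=5^0·(≡4), b=5^6·(≡3) mod 5; (4|5)=+1, (3|5)=-1; (−1)^{0·6·2}·(+1)^6·(-1)^0 = +1.
v=7: a=7^1·(≡6), b=7^-2·(≡5) mod 7; (6|7)=-1, (5|7)=-1; (−1)^{1·-2·3}·(-1)^-2·(-1)^1 = -1.
v=19: a=19^2·(≡3), b=19^6·(≡12) mod 19; (3|19)=-1, (12|19)=-1; (−1)^{2·6·9}·(-1)^6·(-1)^2 = +1.
v=∞: 3451 > 0 and 13 > 0  ⇒  (a,b)_∞ = +1.
v=2: v_2(a)=-2, v_2(b)=-26; units ≡ 3, 5 (mod 8); ε·ε+αω+βω = 1·0+-2·1+-26·1 ≡ 0  ⇒  (a,b)_2 = +1.
v=29: a=29^1·(≡27), b=29^2·(≡1) mod 29; (27|29)=-1, (1|29)=+1; (−1)^{1·2·14}·(-1)^2·(+1)^1 = +1.
v=11: a=11^2·(≡6), b=11^4·(≡7) mod 11; (6|11)=-1, (7|11)=-1; (−1)^{2·4·5}·(-1)^4·(-1)^2 = +1.
v=23: a=23^-2·(≡1), b=23^-6·(≡9) mod 23; (1|23)=+1, (9|23)=+1; (−1)^{-2·-6·11}·(+1)^-6·(+1)^-2 = +1.
v=17: a=17^1·(≡16), b=17^2·(≡1) mod 17; (16|17)=+1, (1|17)=+1; (−1)^{1·2·8}·(+1)^2·(+1)^1 = +1.
v=3: a=3^-8·(≡1), b=3^0·(≡1) mod 3; (1|3)=+1, (1|3)=+1; (−1)^{-8·0·1}·(+1)^0·(+1)^-8 = +1.
v=13: a=13^6·(≡7), b=13^13·(≡3) mod 13; (7|13)=-1, (3|13)=+1; (−1)^{6·13·6}·(-1)^13·(+1)^6 = -1.
(3451, 13 / ℚ) ramifies at {7, 13}: a division algebra.

[7, 13]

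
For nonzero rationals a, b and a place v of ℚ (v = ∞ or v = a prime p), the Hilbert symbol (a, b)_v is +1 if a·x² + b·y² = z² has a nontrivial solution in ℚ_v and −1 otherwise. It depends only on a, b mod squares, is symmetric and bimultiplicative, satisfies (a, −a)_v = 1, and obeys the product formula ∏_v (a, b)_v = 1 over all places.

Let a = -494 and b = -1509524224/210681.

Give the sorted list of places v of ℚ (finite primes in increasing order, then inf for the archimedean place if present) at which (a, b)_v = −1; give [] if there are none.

[2, 19, 37, inf]

(a, b) ≡ (-494, -34891) mod (ℚ^×)²; places V = {2, 3, 13, 17, 19, 23, 37, 41, ∞}.
(a,b)_2: α=1, β=8; u≡1, v≡5 (mod 8); ε(u)ε(v)=0·0, αω(v)=1·1, βω(u)=8·0; sum ≡ 1  ⇒  -1.
(a,b)_23: α=0, u≡12; β=1, v≡1 (mod 23); (12|23)=+1, (1|23)=+1; sign (−1)^0·+1^1·+1^0 = +1.
(a,b)_19: α=1, u≡12; β=0, v≡14 (mod 19); (12|19)=-1, (14|19)=-1; sign (−1)^0·-1^0·-1^1 = -1.
(a,b)_17: α=0, u≡16; β=-2, v≡5 (mod 17); (16|17)=+1, (5|17)=-1; sign (−1)^0·+1^-2·-1^0 = +1.
(a,b)_∞: sgn(-494)=−, sgn(-34891)=−, so -1.
(a,b)_41: α=0, u≡39; β=1, v≡36 (mod 41); (39|41)=+1, (36|41)=+1; sign (−1)^0·+1^1·+1^0 = +1.
(a,b)_37: α=0, u≡24; β=1, v≡8 (mod 37); (24|37)=-1, (8|37)=-1; sign (−1)^0·-1^1·-1^0 = -1.
(a,b)_3: α=0, u≡1; β=-6, v≡2 (mod 3); (1|3)=+1, (2|3)=-1; sign (−1)^0·+1^-6·-1^0 = +1.
(a,b)_13: α=1, u≡1; β=2, v≡3 (mod 13); (1|13)=+1, (3|13)=+1; sign (−1)^0·+1^2·+1^1 = +1.
Ram(-494, -34891) = {2, 19, 37, ∞}; no ℚ_2-point on the conic.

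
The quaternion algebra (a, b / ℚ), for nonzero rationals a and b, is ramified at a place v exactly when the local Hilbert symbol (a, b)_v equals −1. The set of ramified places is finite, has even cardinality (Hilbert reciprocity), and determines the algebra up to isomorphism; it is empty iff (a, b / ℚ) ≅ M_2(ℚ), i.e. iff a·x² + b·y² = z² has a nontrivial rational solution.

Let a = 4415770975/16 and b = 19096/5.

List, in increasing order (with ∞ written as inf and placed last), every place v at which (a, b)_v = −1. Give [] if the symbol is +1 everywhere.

(a, b) ≡ (31, 23870) mod (ℚ^×)²; places V = {2, 5, 7, 11, 31, ∞}.
(a,b)_11: α=2, u≡9; β=1, v≡4 (mod 11); (9|11)=+1, (4|11)=+1; sign (−1)^0·+1^1·+1^2 = +1.
(a,b)_7: α=2, u≡3; β=1, v≡1 (mod 7); (3|7)=-1, (1|7)=+1; sign (−1)^0·-1^1·+1^2 = -1.
(a,b)_31: α=3, u≡28; β=1, v≡24 (mod 31); (28|31)=+1, (24|31)=-1; sign (−1)^1·+1^1·-1^3 = +1.
(a,b)_2: α=-4, β=3; u≡7, v≡7 (mod 8); ε(u)ε(v)=1·1, αω(v)=-4·0, βω(u)=3·0; sum ≡ 1  ⇒  -1.
(a,b)_5: α=2, u≡4; β=-1, v≡1 (mod 5); (4|5)=+1, (1|5)=+1; sign (−1)^0·+1^-1·+1^2 = +1.
(a,b)_∞: sgn(31)=+, sgn(23870)=+, so +1.
Ram(31, 23870) = {2, 7}; no ℚ_2-point on the conic.

[2, 7]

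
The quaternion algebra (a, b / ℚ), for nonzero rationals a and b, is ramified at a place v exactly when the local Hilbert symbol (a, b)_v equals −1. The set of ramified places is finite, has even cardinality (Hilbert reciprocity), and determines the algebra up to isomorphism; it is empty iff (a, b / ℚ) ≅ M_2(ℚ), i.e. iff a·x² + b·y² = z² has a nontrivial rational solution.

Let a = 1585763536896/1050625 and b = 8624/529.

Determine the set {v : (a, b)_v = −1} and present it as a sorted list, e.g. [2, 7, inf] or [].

[3, 11]

(a, b) ≡ (4389, 11) mod (ℚ^×)²; places V = {2, 3, 5, 7, 11, 19, 23, 41, ∞}.
(a,b)_41: α=-2, u≡2; β=0, v≡17 (mod 41); (2|41)=+1, (17|41)=-1; sign (−1)^0·+1^0·-1^-2 = +1.
(a,b)_2: α=12, β=4; u≡5, v≡3 (mod 8); ε(u)ε(v)=0·1, αω(v)=12·1, βω(u)=4·1; sum ≡ 0  ⇒  +1.
(a,b)_3: α=7, u≡2; β=0, v≡2 (mod 3); (2|3)=-1, (2|3)=-1; sign (−1)^0·-1^0·-1^7 = -1.
(a,b)_19: α=1, u≡2; β=0, v≡7 (mod 19); (2|19)=-1, (7|19)=+1; sign (−1)^0·-1^0·+1^1 = +1.
(a,b)_5: α=-4, u≡1; β=0, v≡1 (mod 5); (1|5)=+1, (1|5)=+1; sign (−1)^0·+1^0·+1^-4 = +1.
(a,b)_23: α=0, u≡19; β=-2, v≡22 (mod 23); (19|23)=-1, (22|23)=-1; sign (−1)^0·-1^-2·-1^0 = +1.
(a,b)_7: α=1, u≡4; β=2, v≡2 (mod 7); (4|7)=+1, (2|7)=+1; sign (−1)^0·+1^2·+1^1 = +1.
(a,b)_∞: sgn(4389)=+, sgn(11)=+, so +1.
(a,b)_11: α=3, u≡9; β=1, v≡3 (mod 11); (9|11)=+1, (3|11)=+1; sign (−1)^1·+1^1·+1^3 = -1.
|Ram(4389, 11)| = 2, even; anisotropic at {3, 11}.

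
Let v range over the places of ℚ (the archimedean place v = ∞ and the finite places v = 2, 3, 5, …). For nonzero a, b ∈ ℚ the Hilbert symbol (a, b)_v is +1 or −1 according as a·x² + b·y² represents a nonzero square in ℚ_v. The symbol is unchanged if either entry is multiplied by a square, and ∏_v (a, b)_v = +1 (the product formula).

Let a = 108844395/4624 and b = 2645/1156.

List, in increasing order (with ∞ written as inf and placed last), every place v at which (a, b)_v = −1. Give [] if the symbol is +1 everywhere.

(a, b) ≡ (205755, 5) mod (ℚ^×)²; places V = {2, 3, 5, 11, 17, 23, 29, 43, ∞}.
(a,b)_∞: sgn(205755)=+, sgn(5)=+, so +1.
(a,b)_2: α=-4, β=-2; u≡3, v≡5 (mod 8); ε(u)ε(v)=1·0, αω(v)=-4·1, βω(u)=-2·1; sum ≡ 0  ⇒  +1.
(a,b)_29: α=1, u≡8; β=0, v≡13 (mod 29); (8|29)=-1, (13|29)=+1; sign (−1)^0·-1^0·+1^1 = +1.
(a,b)_5: α=1, u≡1; β=1, v≡4 (mod 5); (1|5)=+1, (4|5)=+1; sign (−1)^0·+1^1·+1^1 = +1.
(a,b)_43: α=1, u≡18; β=0, v≡30 (mod 43); (18|43)=-1, (30|43)=-1; sign (−1)^0·-1^0·-1^1 = -1.
(a,b)_23: α=2, u≡20; β=2, v≡20 (mod 23); (20|23)=-1, (20|23)=-1; sign (−1)^0·-1^2·-1^2 = +1.
(a,b)_11: α=1, u≡4; β=0, v≡5 (mod 11); (4|11)=+1, (5|11)=+1; sign (−1)^0·+1^0·+1^1 = +1.
(a,b)_17: α=-2, u≡9; β=-2, v≡11 (mod 17); (9|17)=+1, (11|17)=-1; sign (−1)^0·+1^-2·-1^-2 = +1.
(a,b)_3: α=1, u≡2; β=0, v≡2 (mod 3); (2|3)=-1, (2|3)=-1; sign (−1)^0·-1^0·-1^1 = -1.
Ram(205755, 5) = {3, 43}; no ℚ_3-point on the conic.

[3, 43]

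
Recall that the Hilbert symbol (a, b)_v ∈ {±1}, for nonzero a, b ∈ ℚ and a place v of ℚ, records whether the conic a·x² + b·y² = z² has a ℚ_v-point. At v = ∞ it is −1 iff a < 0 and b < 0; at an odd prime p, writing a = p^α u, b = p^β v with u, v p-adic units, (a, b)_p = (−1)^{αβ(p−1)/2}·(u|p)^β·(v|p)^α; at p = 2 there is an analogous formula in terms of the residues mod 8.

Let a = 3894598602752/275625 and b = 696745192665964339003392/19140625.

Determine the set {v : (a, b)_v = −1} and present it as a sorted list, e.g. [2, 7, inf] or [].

[13, 17, 31, 37]

(a, b) ≡ (8177, 253487) mod (ℚ^×)²; places V = {2, 3, 5, 7, 11, 13, 17, 31, 37, ∞}.
(a,b)_2: α=12, β=22; u≡1, v≡7 (mod 8); ε(u)ε(v)=0·1, αω(v)=12·0, βω(u)=22·0; sum ≡ 0  ⇒  +1.
(a,b)_13: α=1, u≡7; β=3, v≡12 (mod 13); (7|13)=-1, (12|13)=+1; sign (−1)^0·-1^3·+1^1 = -1.
(a,b)_37: α=1, u≡34; β=3, v≡2 (mod 37); (34|37)=+1, (2|37)=-1; sign (−1)^0·+1^3·-1^1 = -1.
(a,b)_11: α=2, u≡1; β=2, v≡1 (mod 11); (1|11)=+1, (1|11)=+1; sign (−1)^0·+1^2·+1^2 = +1.
(a,b)_31: α=2, u≡21; β=1, v≡13 (mod 31); (21|31)=-1, (13|31)=-1; sign (−1)^0·-1^1·-1^2 = -1.
(a,b)_∞: sgn(8177)=+, sgn(253487)=+, so +1.
(a,b)_5: α=-4, u≡2; β=-8, v≡3 (mod 5); (2|5)=-1, (3|5)=-1; sign (−1)^0·-1^-8·-1^-4 = +1.
(a,b)_7: α=-2, u≡1; β=-2, v≡5 (mod 7); (1|7)=+1, (5|7)=-1; sign (−1)^0·+1^-2·-1^-2 = +1.
(a,b)_17: α=1, u≡3; β=3, v≡1 (mod 17); (3|17)=-1, (1|17)=+1; sign (−1)^0·-1^3·+1^1 = -1.
(a,b)_3: α=-2, u≡2; β=4, v≡2 (mod 3); (2|3)=-1, (2|3)=-1; sign (−1)^0·-1^4·-1^-2 = +1.
Ram(8177, 253487) = {13, 17, 31, 37}; no ℚ_13-point on the conic.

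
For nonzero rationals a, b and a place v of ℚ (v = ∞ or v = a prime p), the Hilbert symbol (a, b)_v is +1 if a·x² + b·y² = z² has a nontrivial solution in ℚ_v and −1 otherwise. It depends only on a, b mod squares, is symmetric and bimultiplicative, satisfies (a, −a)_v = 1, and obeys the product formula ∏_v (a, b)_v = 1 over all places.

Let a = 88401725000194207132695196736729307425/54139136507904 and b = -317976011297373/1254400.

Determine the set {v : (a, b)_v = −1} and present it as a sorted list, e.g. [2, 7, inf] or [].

(a, b) ≡ (7917, -26013) mod (ℚ^×)²; places V = {2, 3, 5, 7, 11, 13, 19, 23, 29, ∞}.
(a,b)_5: α=2, u≡3; β=-2, v≡2 (mod 5); (3|5)=-1, (2|5)=-1; sign (−1)^0·-1^-2·-1^2 = +1.
(a,b)_19: α=6, u≡13; β=2, v≡7 (mod 19); (13|19)=-1, (7|19)=+1; sign (−1)^0·-1^2·+1^6 = +1.
(a,b)_3: α=-1, u≡2; β=1, v≡2 (mod 3); (2|3)=-1, (2|3)=-1; sign (−1)^1·-1^1·-1^-1 = -1.
(a,b)_13: α=3, u≡6; β=1, v≡4 (mod 13); (6|13)=-1, (4|13)=+1; sign (−1)^0·-1^1·+1^3 = -1.
(a,b)_11: α=2, u≡7; β=2, v≡10 (mod 11); (7|11)=-1, (10|11)=-1; sign (−1)^0·-1^2·-1^2 = +1.
(a,b)_29: α=3, u≡10; β=1, v≡27 (mod 29); (10|29)=-1, (27|29)=-1; sign (−1)^0·-1^1·-1^3 = +1.
(a,b)_2: α=-30, β=-10; u≡5, v≡3 (mod 8); ε(u)ε(v)=0·1, αω(v)=-30·1, βω(u)=-10·1; sum ≡ 0  ⇒  +1.
(a,b)_23: α=14, u≡21; β=5, v≡10 (mod 23); (21|23)=-1, (10|23)=-1; sign (−1)^0·-1^5·-1^14 = -1.
(a,b)_7: α=-5, u≡1; β=-2, v≡5 (mod 7); (1|7)=+1, (5|7)=-1; sign (−1)^0·+1^-2·-1^-5 = -1.
(a,b)_∞: sgn(7917)=+, sgn(-26013)=−, so +1.
(7917, -26013 / ℚ) ramifies at {3, 7, 13, 23}: a division algebra.

[3, 7, 13, 23]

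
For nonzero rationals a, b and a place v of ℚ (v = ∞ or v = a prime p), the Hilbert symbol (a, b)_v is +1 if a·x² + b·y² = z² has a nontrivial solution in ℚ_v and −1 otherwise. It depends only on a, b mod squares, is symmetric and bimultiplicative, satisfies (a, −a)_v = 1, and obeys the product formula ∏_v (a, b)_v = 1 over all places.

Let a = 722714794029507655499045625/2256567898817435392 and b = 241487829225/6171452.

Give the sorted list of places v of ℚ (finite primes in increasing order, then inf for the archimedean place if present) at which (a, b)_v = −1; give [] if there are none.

Mod squares: a ≡ 119, b ≡ 1054527. Check v ∈ {∞, 2, 3, 5, 7, 17, 23, 29, 31, 37}.
v=2: v_2(a)=-8, v_2(b)=-2; units ≡ 7, 7 (mod 8); ε·ε+αω+βω = 1·1+-8·0+-2·0 ≡ 1  ⇒  (a,b)_2 = -1.
v=37: a=37^-4·(≡20), b=37^-2·(≡36) mod 37; (20|37)=-1, (36|37)=+1; (−1)^{-4·-2·18}·(-1)^-2·(+1)^-4 = +1.
v=3: a=3^20·(≡2), b=3^7·(≡2) mod 3; (2|3)=-1, (2|3)=-1; (−1)^{20·7·1}·(-1)^7·(-1)^20 = -1.
v=17: a=17^7·(≡12), b=17^3·(≡13) mod 17; (12|17)=-1, (13|17)=+1; (−1)^{7·3·8}·(-1)^3·(+1)^7 = -1.
v=23: a=23^-4·(≡8), b=23^-1·(≡11) mod 23; (8|23)=+1, (11|23)=-1; (−1)^{-4·-1·11}·(+1)^-1·(-1)^-4 = +1.
v=5: a=5^4·(≡4), b=5^2·(≡2) mod 5; (4|5)=+1, (2|5)=-1; (−1)^{4·2·2}·(+1)^2·(-1)^4 = +1.
v=∞: 119 > 0 and 1054527 > 0  ⇒  (a,b)_∞ = +1.
v=7: a=7^-5·(≡5), b=7^-2·(≡5) mod 7; (5|7)=-1, (5|7)=-1; (−1)^{-5·-2·3}·(-1)^-2·(-1)^-5 = -1.
v=31: a=31^2·(≡22), b=31^1·(≡28) mod 31; (22|31)=-1, (28|31)=+1; (−1)^{2·1·15}·(-1)^1·(+1)^2 = -1.
v=29: a=29^2·(≡19), b=29^1·(≡12) mod 29; (19|29)=-1, (12|29)=-1; (−1)^{2·1·14}·(-1)^1·(-1)^2 = -1.
|Ram(119, 1054527)| = 6, even; anisotropic at {2, 3, 7, 17, 29, 31}.

[2, 3, 7, 17, 29, 31]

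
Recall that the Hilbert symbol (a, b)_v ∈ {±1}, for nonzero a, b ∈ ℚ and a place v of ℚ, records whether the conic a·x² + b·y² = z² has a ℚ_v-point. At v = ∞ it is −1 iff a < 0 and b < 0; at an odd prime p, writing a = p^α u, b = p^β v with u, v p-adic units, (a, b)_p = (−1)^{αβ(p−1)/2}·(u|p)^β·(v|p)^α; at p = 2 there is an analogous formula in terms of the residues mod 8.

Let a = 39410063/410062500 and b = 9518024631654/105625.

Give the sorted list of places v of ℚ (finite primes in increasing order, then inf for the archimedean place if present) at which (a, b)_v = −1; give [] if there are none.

[2, 31]

Mod squares: a ≡ 23, b ≡ 15686. Check v ∈ {∞, 2, 3, 5, 7, 11, 13, 17, 23, 31}.
v=7: a=7^2·(≡1), b=7^2·(≡5) mod 7; (1|7)=+1, (5|7)=-1; (−1)^{2·2·3}·(+1)^2·(-1)^2 = +1.
v=∞: 23 > 0 and 15686 > 0  ⇒  (a,b)_∞ = +1.
v=2: v_2(a)=-2, v_2(b)=1; units ≡ 7, 3 (mod 8); ε·ε+αω+βω = 1·1+-2·1+1·0 ≡ 1  ⇒  (a,b)_2 = -1.
v=3: a=3^-8·(≡2), b=3^4·(≡2) mod 3; (2|3)=-1, (2|3)=-1; (−1)^{-8·4·1}·(-1)^4·(-1)^-8 = +1.
v=31: a=31^0·(≡23), b=31^1·(≡25) mod 31; (23|31)=-1, (25|31)=+1; (−1)^{0·1·15}·(-1)^1·(+1)^0 = -1.
v=11: a=11^2·(≡4), b=11^1·(≡8) mod 11; (4|11)=+1, (8|11)=-1; (−1)^{2·1·5}·(+1)^1·(-1)^2 = +1.
v=23: a=23^1·(≡12), b=23^3·(≡21) mod 23; (12|23)=+1, (21|23)=-1; (−1)^{1·3·11}·(+1)^3·(-1)^1 = +1.
v=13: a=13^0·(≡10), b=13^-2·(≡6) mod 13; (10|13)=+1, (6|13)=-1; (−1)^{0·-2·6}·(+1)^-2·(-1)^0 = +1.
v=17: a=17^2·(≡3), b=17^2·(≡14) mod 17; (3|17)=-1, (14|17)=-1; (−1)^{2·2·8}·(-1)^2·(-1)^2 = +1.
v=5: a=5^-6·(≡2), b=5^-4·(≡1) mod 5; (2|5)=-1, (1|5)=+1; (−1)^{-6·-4·2}·(-1)^-4·(+1)^-6 = +1.
|Ram(23, 15686)| = 2, even; anisotropic at {2, 31}.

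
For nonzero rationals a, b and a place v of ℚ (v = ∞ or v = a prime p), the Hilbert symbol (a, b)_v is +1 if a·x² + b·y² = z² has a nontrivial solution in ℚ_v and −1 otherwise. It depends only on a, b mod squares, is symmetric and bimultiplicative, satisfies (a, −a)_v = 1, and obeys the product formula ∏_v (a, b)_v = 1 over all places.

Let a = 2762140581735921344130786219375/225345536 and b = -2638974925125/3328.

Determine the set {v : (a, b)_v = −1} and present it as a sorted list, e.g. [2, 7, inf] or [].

(a, b) ≡ (6006, -65) mod (ℚ^×)²; places V = {2, 3, 5, 7, 11, 13, 17, 23, 37, 43, 53, ∞}.
(a,b)_3: α=5, u≡1; β=2, v≡1 (mod 3); (1|3)=+1, (1|3)=+1; sign (−1)^0·+1^2·+1^5 = +1.
(a,b)_37: α=4, u≡4; β=2, v≡27 (mod 37); (4|37)=+1, (27|37)=+1; sign (−1)^0·+1^2·+1^4 = +1.
(a,b)_2: α=-15, β=-8; u≡3, v≡7 (mod 8); ε(u)ε(v)=1·1, αω(v)=-15·0, βω(u)=-8·1; sum ≡ 1  ⇒  -1.
(a,b)_23: α=-2, u≡13; β=0, v≡6 (mod 23); (13|23)=+1, (6|23)=+1; sign (−1)^0·+1^0·+1^-2 = +1.
(a,b)_13: α=-1, u≡6; β=-1, v≡8 (mod 13); (6|13)=-1, (8|13)=-1; sign (−1)^0·-1^-1·-1^-1 = +1.
(a,b)_43: α=2, u≡26; β=0, v≡6 (mod 43); (26|43)=-1, (6|43)=+1; sign (−1)^0·-1^0·+1^2 = +1.
(a,b)_17: α=4, u≡5; β=2, v≡7 (mod 17); (5|17)=-1, (7|17)=-1; sign (−1)^0·-1^2·-1^4 = +1.
(a,b)_5: α=4, u≡1; β=3, v≡3 (mod 5); (1|5)=+1, (3|5)=-1; sign (−1)^0·+1^3·-1^4 = +1.
(a,b)_11: α=3, u≡2; β=2, v≡1 (mod 11); (2|11)=-1, (1|11)=+1; sign (−1)^0·-1^2·+1^3 = +1.
(a,b)_53: α=2, u≡42; β=0, v≡45 (mod 53); (42|53)=+1, (45|53)=-1; sign (−1)^0·+1^0·-1^2 = +1.
(a,b)_7: α=5, u≡2; β=2, v≡6 (mod 7); (2|7)=+1, (6|7)=-1; sign (−1)^0·+1^2·-1^5 = -1.
(a,b)_∞: sgn(6006)=+, sgn(-65)=−, so +1.
(6006, -65 / ℚ) ramifies at {2, 7}: a division algebra.

[2, 7]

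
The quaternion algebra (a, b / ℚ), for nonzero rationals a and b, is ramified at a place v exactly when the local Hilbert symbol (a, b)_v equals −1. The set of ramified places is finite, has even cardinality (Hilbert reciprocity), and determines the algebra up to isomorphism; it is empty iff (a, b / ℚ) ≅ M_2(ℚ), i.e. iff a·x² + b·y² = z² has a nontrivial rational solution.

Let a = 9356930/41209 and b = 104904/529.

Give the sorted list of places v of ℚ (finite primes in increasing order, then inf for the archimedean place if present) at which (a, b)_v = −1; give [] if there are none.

Mod squares: a ≡ 77330, b ≡ 2914. Check v ∈ {∞, 2, 3, 5, 7, 11, 19, 23, 29, 31, 37, 47}.
v=29: a=29^-2·(≡4), b=29^0·(≡14) mod 29; (4|29)=+1, (14|29)=-1; (−1)^{-2·0·14}·(+1)^0·(-1)^-2 = +1.
v=∞: 77330 > 0 and 2914 > 0  ⇒  (a,b)_∞ = +1.
v=2: v_2(a)=1, v_2(b)=3; units ≡ 1, 1 (mod 8); ε·ε+αω+βω = 0·0+1·0+3·0 ≡ 0  ⇒  (a,b)_2 = +1.
v=37: a=37^1·(≡17), b=37^0·(≡21) mod 37; (17|37)=-1, (21|37)=+1; (−1)^{1·0·18}·(-1)^0·(+1)^1 = +1.
v=47: a=47^0·(≡30), b=47^1·(≡45) mod 47; (30|47)=-1, (45|47)=-1; (−1)^{0·1·23}·(-1)^1·(-1)^0 = -1.
v=7: a=7^-2·(≡2), b=7^0·(≡4) mod 7; (2|7)=+1, (4|7)=+1; (−1)^{-2·0·3}·(+1)^0·(+1)^-2 = +1.
v=19: a=19^1·(≡5), b=19^0·(≡11) mod 19; (5|19)=+1, (11|19)=+1; (−1)^{1·0·9}·(+1)^0·(+1)^1 = +1.
v=23: a=23^0·(≡13), b=23^-2·(≡1) mod 23; (13|23)=+1, (1|23)=+1; (−1)^{0·-2·11}·(+1)^-2·(+1)^0 = +1.
v=5: a=5^1·(≡4), b=5^0·(≡1) mod 5; (4|5)=+1, (1|5)=+1; (−1)^{1·0·2}·(+1)^0·(+1)^1 = +1.
v=31: a=31^0·(≡20), b=31^1·(≡18) mod 31; (20|31)=+1, (18|31)=+1; (−1)^{0·1·15}·(+1)^1·(+1)^0 = +1.
v=11: a=11^3·(≡4), b=11^0·(≡8) mod 11; (4|11)=+1, (8|11)=-1; (−1)^{3·0·5}·(+1)^0·(-1)^3 = -1.
v=3: a=3^0·(≡2), b=3^2·(≡1) mod 3; (2|3)=-1, (1|3)=+1; (−1)^{0·2·1}·(-1)^2·(+1)^0 = +1.
(77330, 2914 / ℚ) ramifies at {11, 47}: a division algebra.

[11, 47]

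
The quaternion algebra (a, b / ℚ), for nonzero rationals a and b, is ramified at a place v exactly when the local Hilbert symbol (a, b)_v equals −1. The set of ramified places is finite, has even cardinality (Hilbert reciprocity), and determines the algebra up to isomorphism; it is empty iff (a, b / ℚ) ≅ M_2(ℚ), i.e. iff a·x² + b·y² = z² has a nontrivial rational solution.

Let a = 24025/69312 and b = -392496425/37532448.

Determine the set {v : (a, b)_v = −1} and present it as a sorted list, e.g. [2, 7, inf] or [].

[3, 17]

(a, b) ≡ (3, -34) mod (ℚ^×)²; places V = {2, 3, 5, 17, 19, 31, ∞}.
(a,b)_2: α=-6, β=-5; u≡3, v≡7 (mod 8); ε(u)ε(v)=1·1, αω(v)=-6·0, βω(u)=-5·1; sum ≡ 0  ⇒  +1.
(a,b)_5: α=2, u≡3; β=2, v≡1 (mod 5); (3|5)=-1, (1|5)=+1; sign (−1)^0·-1^2·+1^2 = +1.
(a,b)_31: α=2, u≡17; β=4, v≡10 (mod 31); (17|31)=-1, (10|31)=+1; sign (−1)^0·-1^4·+1^2 = +1.
(a,b)_3: α=-1, u≡1; β=-2, v≡2 (mod 3); (1|3)=+1, (2|3)=-1; sign (−1)^0·+1^-2·-1^-1 = -1.
(a,b)_∞: sgn(3)=+, sgn(-34)=−, so +1.
(a,b)_19: α=-2, u≡14; β=-4, v≡9 (mod 19); (14|19)=-1, (9|19)=+1; sign (−1)^0·-1^-4·+1^-2 = +1.
(a,b)_17: α=0, u≡7; β=1, v≡15 (mod 17); (7|17)=-1, (15|17)=+1; sign (−1)^0·-1^1·+1^0 = -1.
|Ram(3, -34)| = 2, even; anisotropic at {3, 17}.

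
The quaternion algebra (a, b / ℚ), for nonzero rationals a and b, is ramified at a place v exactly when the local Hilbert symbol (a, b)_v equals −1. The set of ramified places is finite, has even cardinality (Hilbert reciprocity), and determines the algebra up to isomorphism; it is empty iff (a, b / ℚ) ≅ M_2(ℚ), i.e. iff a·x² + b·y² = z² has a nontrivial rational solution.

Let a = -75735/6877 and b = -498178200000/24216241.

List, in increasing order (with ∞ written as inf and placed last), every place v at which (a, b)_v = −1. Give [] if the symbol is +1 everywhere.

(a, b) ≡ (-12155, -255) mod (ℚ^×)²; places V = {2, 3, 5, 7, 11, 13, 17, 19, 23, 37, ∞}.
(a,b)_5: α=1, u≡4; β=5, v≡1 (mod 5); (4|5)=+1, (1|5)=+1; sign (−1)^0·+1^5·+1^1 = +1.
(a,b)_11: α=1, u≡6; β=0, v≡5 (mod 11); (6|11)=-1, (5|11)=+1; sign (−1)^0·-1^0·+1^1 = +1.
(a,b)_3: α=4, u≡1; β=1, v≡2 (mod 3); (1|3)=+1, (2|3)=-1; sign (−1)^0·+1^1·-1^4 = +1.
(a,b)_2: α=0, β=6; u≡5, v≡1 (mod 8); ε(u)ε(v)=0·0, αω(v)=0·0, βω(u)=6·1; sum ≡ 0  ⇒  +1.
(a,b)_37: α=0, u≡14; β=-2, v≡4 (mod 37); (14|37)=-1, (4|37)=+1; sign (−1)^0·-1^-2·+1^0 = +1.
(a,b)_23: α=-2, u≡18; β=0, v≡20 (mod 23); (18|23)=+1, (20|23)=-1; sign (−1)^0·+1^0·-1^-2 = +1.
(a,b)_7: α=0, u≡4; β=-2, v≡1 (mod 7); (4|7)=+1, (1|7)=+1; sign (−1)^0·+1^-2·+1^0 = +1.
(a,b)_19: α=0, u≡1; β=-2, v≡17 (mod 19); (1|19)=+1, (17|19)=+1; sign (−1)^0·+1^-2·+1^0 = +1.
(a,b)_17: α=1, u≡15; β=3, v≡8 (mod 17); (15|17)=+1, (8|17)=+1; sign (−1)^0·+1^3·+1^1 = +1.
(a,b)_∞: sgn(-12155)=−, sgn(-255)=−, so -1.
(a,b)_13: α=-1, u≡9; β=2, v≡5 (mod 13); (9|13)=+1, (5|13)=-1; sign (−1)^0·+1^2·-1^-1 = -1.
Ram(-12155, -255) = {13, ∞}; no ℚ_13-point on the conic.

[13, inf]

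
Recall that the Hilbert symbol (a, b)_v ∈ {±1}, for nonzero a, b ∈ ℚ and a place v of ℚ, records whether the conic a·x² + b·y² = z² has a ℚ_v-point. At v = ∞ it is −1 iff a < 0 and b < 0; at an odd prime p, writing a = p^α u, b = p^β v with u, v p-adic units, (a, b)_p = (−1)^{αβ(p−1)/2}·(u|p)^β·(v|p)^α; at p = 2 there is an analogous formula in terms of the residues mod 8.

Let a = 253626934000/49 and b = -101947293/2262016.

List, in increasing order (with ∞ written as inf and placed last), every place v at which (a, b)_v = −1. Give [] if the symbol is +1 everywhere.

[2, 5]

(a, b) ≡ (1198615, -437) mod (ℚ^×)²; places V = {2, 3, 5, 7, 11, 19, 23, 31, 37, 47, ∞}.
(a,b)_47: α=0, u≡16; β=-2, v≡11 (mod 47); (16|47)=+1, (11|47)=-1; sign (−1)^0·+1^-2·-1^0 = +1.
(a,b)_11: α=1, u≡8; β=0, v≡4 (mod 11); (8|11)=-1, (4|11)=+1; sign (−1)^0·-1^0·+1^1 = +1.
(a,b)_2: α=4, β=-10; u≡7, v≡3 (mod 8); ε(u)ε(v)=1·1, αω(v)=4·1, βω(u)=-10·0; sum ≡ 1  ⇒  -1.
(a,b)_23: α=2, u≡2; β=3, v≡9 (mod 23); (2|23)=+1, (9|23)=+1; sign (−1)^0·+1^3·+1^2 = +1.
(a,b)_37: α=1, u≡32; β=0, v≡26 (mod 37); (32|37)=-1, (26|37)=+1; sign (−1)^0·-1^0·+1^1 = +1.
(a,b)_3: α=0, u≡1; β=2, v≡1 (mod 3); (1|3)=+1, (1|3)=+1; sign (−1)^0·+1^2·+1^0 = +1.
(a,b)_∞: sgn(1198615)=+, sgn(-437)=−, so +1.
(a,b)_31: α=1, u≡18; β=0, v≡18 (mod 31); (18|31)=+1, (18|31)=+1; sign (−1)^0·+1^0·+1^1 = +1.
(a,b)_19: α=1, u≡9; β=1, v≡18 (mod 19); (9|19)=+1, (18|19)=-1; sign (−1)^1·+1^1·-1^1 = +1.
(a,b)_5: α=3, u≡3; β=0, v≡2 (mod 5); (3|5)=-1, (2|5)=-1; sign (−1)^0·-1^0·-1^3 = -1.
(a,b)_7: α=-2, u≡6; β=2, v≡4 (mod 7); (6|7)=-1, (4|7)=+1; sign (−1)^0·-1^2·+1^-2 = +1.
Ram(1198615, -437) = {2, 5}; no ℚ_2-point on the conic.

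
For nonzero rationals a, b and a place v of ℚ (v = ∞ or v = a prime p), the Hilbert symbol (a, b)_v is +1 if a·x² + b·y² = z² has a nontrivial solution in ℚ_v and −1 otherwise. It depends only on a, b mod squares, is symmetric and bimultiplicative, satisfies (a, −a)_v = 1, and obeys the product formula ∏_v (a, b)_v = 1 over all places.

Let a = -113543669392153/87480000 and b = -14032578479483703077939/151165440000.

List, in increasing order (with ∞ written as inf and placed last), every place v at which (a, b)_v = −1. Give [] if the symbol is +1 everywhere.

[13, 19, 29, inf]

Mod squares: a ≡ -236379, b ≡ -11. Check v ∈ {∞, 2, 3, 5, 7, 11, 13, 17, 19, 29}.
v=13: a=13^1·(≡1), b=13^2·(≡11) mod 13; (1|13)=+1, (11|13)=-1; (−1)^{1·2·6}·(+1)^2·(-1)^1 = -1.
v=2: v_2(a)=-6, v_2(b)=-12; units ≡ 5, 5 (mod 8); ε·ε+αω+βω = 0·0+-6·1+-12·1 ≡ 0  ⇒  (a,b)_2 = +1.
v=∞: -236379 < 0 and -11 < 0  ⇒  (a,b)_∞ = -1.
v=19: a=19^1·(≡9), b=19^2·(≡10) mod 19; (9|19)=+1, (10|19)=-1; (−1)^{1·2·9}·(+1)^2·(-1)^1 = -1.
v=7: a=7^2·(≡4), b=7^4·(≡6) mod 7; (4|7)=+1, (6|7)=-1; (−1)^{2·4·3}·(+1)^4·(-1)^2 = +1.
v=29: a=29^3·(≡11), b=29^6·(≡12) mod 29; (11|29)=-1, (12|29)=-1; (−1)^{3·6·14}·(-1)^6·(-1)^3 = -1.
v=5: a=5^-4·(≡4), b=5^-4·(≡4) mod 5; (4|5)=+1, (4|5)=+1; (−1)^{-4·-4·2}·(+1)^-4·(+1)^-4 = +1.
v=17: a=17^2·(≡12), b=17^0·(≡10) mod 17; (12|17)=-1, (10|17)=-1; (−1)^{2·0·8}·(-1)^0·(-1)^2 = +1.
v=11: a=11^3·(≡5), b=11^5·(≡10) mod 11; (5|11)=+1, (10|11)=-1; (−1)^{3·5·5}·(+1)^5·(-1)^3 = +1.
v=3: a=3^-7·(≡2), b=3^-10·(≡1) mod 3; (2|3)=-1, (1|3)=+1; (−1)^{-7·-10·1}·(-1)^-10·(+1)^-7 = +1.
|Ram(-236379, -11)| = 4, even; anisotropic at {13, 19, 29, ∞}.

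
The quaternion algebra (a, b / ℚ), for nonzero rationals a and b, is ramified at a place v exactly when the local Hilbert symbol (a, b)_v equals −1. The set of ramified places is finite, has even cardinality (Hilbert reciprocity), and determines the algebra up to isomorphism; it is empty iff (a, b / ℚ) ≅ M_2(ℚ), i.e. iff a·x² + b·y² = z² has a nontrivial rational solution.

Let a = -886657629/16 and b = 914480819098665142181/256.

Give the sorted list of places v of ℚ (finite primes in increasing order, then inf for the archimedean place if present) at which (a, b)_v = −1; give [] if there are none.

[3, 11, 19, 31]

(a, b) ≡ (-7327749, 29) mod (ℚ^×)²; places V = {2, 3, 11, 13, 19, 29, 31, ∞}.
(a,b)_11: α=3, u≡9; β=6, v≡6 (mod 11); (9|11)=+1, (6|11)=-1; sign (−1)^0·+1^6·-1^3 = -1.
(a,b)_19: α=1, u≡2; β=4, v≡15 (mod 19); (2|19)=-1, (15|19)=-1; sign (−1)^0·-1^4·-1^1 = -1.
(a,b)_13: α=1, u≡5; β=2, v≡1 (mod 13); (5|13)=-1, (1|13)=+1; sign (−1)^0·-1^2·+1^1 = +1.
(a,b)_3: α=1, u≡2; β=0, v≡2 (mod 3); (2|3)=-1, (2|3)=-1; sign (−1)^0·-1^0·-1^1 = -1.
(a,b)_∞: sgn(-7327749)=−, sgn(29)=+, so +1.
(a,b)_29: α=1, u≡6; β=3, v≡23 (mod 29); (6|29)=+1, (23|29)=+1; sign (−1)^0·+1^3·+1^1 = +1.
(a,b)_2: α=-4, β=-8; u≡3, v≡5 (mod 8); ε(u)ε(v)=1·0, αω(v)=-4·1, βω(u)=-8·1; sum ≡ 0  ⇒  +1.
(a,b)_31: α=1, u≡24; β=2, v≡13 (mod 31); (24|31)=-1, (13|31)=-1; sign (−1)^0·-1^2·-1^1 = -1.
(-7327749, 29 / ℚ) ramifies at {3, 11, 19, 31}: a division algebra.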